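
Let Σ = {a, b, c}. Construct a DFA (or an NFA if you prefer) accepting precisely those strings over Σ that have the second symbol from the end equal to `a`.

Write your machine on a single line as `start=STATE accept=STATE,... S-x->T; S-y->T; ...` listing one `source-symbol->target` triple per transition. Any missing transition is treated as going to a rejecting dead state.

A DFA must remember the last 2 symbols (since which symbol is second-to-last isn't known until the input ends). Use one state per possible window of the last ≤2 symbols; accept from those whose window starts with `a`.
13 states suffice.
          a    b    c  
>  s0     s1   s2   s3 
   s1     s4   s5   s6 
   s2     s7   s8   s9 
   s3    s10  s11  s12 
 * s4     s4   s5   s6 
 * s5     s7   s8   s9 
 * s6    s10  s11  s12 
   s7     s4   s5   s6 
   s8     s7   s8   s9 
   s9    s10  s11  s12 
   s10    s4   s5   s6 
   s11    s7   s8   s9 
   s12   s10  s11  s12 
(> = start, * = accepting)

start=s0; accept=s4,s5,s6; s0-a->s1; s0-b->s2; s0-c->s3; s1-a->s4; s1-b->s5; s1-c->s6; s2-a->s7; s2-b->s8; s2-c->s9; s3-a->s10; s3-b->s11; s3-c->s12; s4-a->s4; s4-b->s5; s4-c->s6; s5-a->s7; s5-b->s8; s5-c->s9; s6-a->s10; s6-b->s11; s6-c->s12; s7-a->s4; s7-b->s5; s7-c->s6; s8-a->s7; s8-b->s8; s8-c->s9; s9-a->s10; s9-b->s11; s9-c->s12; s10-a->s4; s10-b->s5; s10-c->s6; s11-a->s7; s11-b->s8; s11-c->s9; s12-a->s10; s12-b->s11; s12-c->s12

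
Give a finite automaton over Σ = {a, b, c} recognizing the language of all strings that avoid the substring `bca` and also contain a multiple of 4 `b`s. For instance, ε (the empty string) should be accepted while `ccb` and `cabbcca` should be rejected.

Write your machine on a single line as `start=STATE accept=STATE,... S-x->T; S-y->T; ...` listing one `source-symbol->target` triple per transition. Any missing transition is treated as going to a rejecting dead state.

start=s0; accept=s0,s10,s13; s0-a->s0; s0-b->s1; s0-c->s0; s1-a->s2; s1-b->s3; s1-c->s4; s2-a->s2; s2-b->s3; s2-c->s2; s3-a->s5; s3-b->s6; s3-c->s7; s4-a->s8; s4-b->s3; s4-c->s2; s5-a->s5; s5-b->s6; s5-c->s5; s6-a->s9; s6-b->s10; s6-c->s11; s7-a->s12; s7-b->s6; s7-c->s5; s8-a->s8; s8-b->s12; s8-c->s8; s9-a->s9; s9-b->s10; s9-c->s9; s10-a->s0; s10-b->s1; s10-c->s13; s11-a->s14; s11-b->s10; s11-c->s9; s12-a->s12; s12-b->s14; s12-c->s12; s13-a->s15; s13-b->s1; s13-c->s0; s14-a->s14; s14-b->s15; s14-c->s14; s15-a->s15; s15-b->s8; s15-c->s15

Handle the two conditions separately and then intersect. One (4 states) tracks partial matches of the forbidden pattern `bca`; the other (4 states) tracks the count of `b`s modulo 4. Each combined state is a pair, one component from each; accept when both components accept.
With 16 states:
          a    b    c  
>* s0     s0   s1   s0 
   s1     s2   s3   s4 
   s2     s2   s3   s2 
   s3     s5   s6   s7 
   s4     s8   s3   s2 
   s5     s5   s6   s5 
   s6     s9  s10  s11 
   s7    s12   s6   s5 
   s8     s8  s12   s8 
   s9     s9  s10   s9 
 * s10    s0   s1  s13 
   s11   s14  s10   s9 
   s12   s12  s14  s12 
 * s13   s15   s1   s0 
   s14   s14  s15  s14 
   s15   s15   s8  s15 
(> = start, * = accepting)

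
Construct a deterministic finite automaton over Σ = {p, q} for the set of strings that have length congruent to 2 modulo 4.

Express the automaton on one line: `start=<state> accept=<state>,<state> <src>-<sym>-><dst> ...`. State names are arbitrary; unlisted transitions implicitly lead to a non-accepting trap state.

Only the length mod 4 matters, so use a 4-cycle: from any state, every input symbol moves to the next state, wrapping s3 back to s0. Mark s2 accepting.
A 4-state machine:
        p   q  
>  s0   s1  s1 
   s1   s2  s2 
 * s2   s3  s3 
   s3   s0  s0 
(> = start, * = accepting)

start=s0 accept=s2 s0-p->s1 s0-q->s1 s1-p->s2 s1-q->s2 s2-p->s3 s2-q->s3 s3-p->s0 s3-q->s0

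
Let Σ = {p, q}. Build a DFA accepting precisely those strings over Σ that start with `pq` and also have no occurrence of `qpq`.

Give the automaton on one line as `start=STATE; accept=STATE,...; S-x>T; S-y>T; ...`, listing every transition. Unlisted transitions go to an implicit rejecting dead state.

start=s0; accept=s4,s6,s8; s0-p>s1; s0-q>s2; s1-p>s3; s1-q>s4; s2-p>s5; s2-q>s2; s3-p>s3; s3-q>s2; s4-p>s6; s4-q>s4; s5-p>s3; s5-q>s7; s6-p>s8; s6-q>s9; s7-p>s7; s7-q>s7; s8-p>s8; s8-q>s4; s9-p>s9; s9-q>s9

Build one automaton per condition and run them in lockstep. One (4 states) tracks whether the input so far still matches the prefix `pq`; the other (4 states) tracks partial matches of the forbidden pattern `qpq`. Each combined state is a pair, one component from each; accept when both components accept.
With 10 states:
        p   q  
>  s0   s1  s2 
   s1   s3  s4 
   s2   s5  s2 
   s3   s3  s2 
 * s4   s6  s4 
   s5   s3  s7 
 * s6   s8  s9 
   s7   s7  s7 
 * s8   s8  s4 
   s9   s9  s9 
(> = start, * = accepting)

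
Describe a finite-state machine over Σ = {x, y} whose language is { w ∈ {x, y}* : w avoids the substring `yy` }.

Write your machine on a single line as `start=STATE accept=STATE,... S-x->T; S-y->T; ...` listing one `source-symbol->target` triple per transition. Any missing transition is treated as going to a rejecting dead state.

This is the complement of 'contains `yy`'. Use the same substring-matching states — q0 through q2 holding how much of `yy` has just been matched — but flip the accepting set: everything except the trap q2 accepts.
        x   y  
>* q0   q0  q1 
 * q1   q0  q2 
   q2   q2  q2 
(> = start, * = accepting)

start=q0; accept=q0,q1; q0-x->q0; q0-y->q1; q1-x->q0; q1-y->q2; q2-x->q2; q2-y->q2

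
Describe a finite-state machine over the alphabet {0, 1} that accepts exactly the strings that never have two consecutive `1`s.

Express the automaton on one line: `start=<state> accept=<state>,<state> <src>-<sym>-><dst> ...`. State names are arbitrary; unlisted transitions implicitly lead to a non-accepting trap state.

Track partial matches of the forbidden pattern `11`. State s2 is a dead state reached once `11` has occurred; every other state accepts. s0 means no part of `11` is currently matched.
        0   1  
>* s0   s0  s1 
 * s1   s0  s2 
   s2   s2  s2 
(> = start, * = accepting)

start=s0 accept=s0,s1 s0-0->s0 s0-1->s1 s1-0->s0 s1-1->s2 s2-0->s2 s2-1->s2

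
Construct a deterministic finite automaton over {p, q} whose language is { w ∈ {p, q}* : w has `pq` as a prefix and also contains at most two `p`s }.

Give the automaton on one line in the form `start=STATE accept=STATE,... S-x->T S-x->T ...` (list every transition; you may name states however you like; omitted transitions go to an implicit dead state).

start=A accept=E,H A-p->B A-q->C B-p->D B-q->E C-p->F C-q->C D-p->G D-q->D E-p->H E-q->E F-p->D F-q->F G-p->G G-q->G H-p->I H-q->H I-p->I I-q->I

Run two small machines in parallel and take their product. The first has 4 states tracking whether the input so far still matches the prefix `pq`; the second has 4 states tracking the count of `p`s, saturating at 3. A product state is a pair (one from each), accepting exactly when both do.
With 9 states:
       p  q 
>  A   B  C 
   B   D  E 
   C   F  C 
   D   G  D 
 * E   H  E 
   F   D  F 
   G   G  G 
 * H   I  H 
   I   I  I 
(> = start, * = accepting)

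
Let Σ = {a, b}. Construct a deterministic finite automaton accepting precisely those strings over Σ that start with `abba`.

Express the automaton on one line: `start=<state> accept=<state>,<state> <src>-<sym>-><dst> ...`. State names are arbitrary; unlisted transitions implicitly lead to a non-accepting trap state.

Check the first 4 symbols one by one: q0 through q3 record how many have matched `abba` so far; any wrong symbol goes to the dead state q5. After all 4 match we enter the accepting sink q4.
        a   b  
>  q0   q1  q5 
   q1   q5  q2 
   q2   q5  q3 
   q3   q4  q5 
 * q4   q4  q4 
   q5   q5  q5 
(> = start, * = accepting)

start=q0 accept=q4 q0-a->q1 q0-b->q5 q1-a->q5 q1-b->q2 q2-a->q5 q2-b->q3 q3-a->q4 q3-b->q5 q4-a->q4 q4-b->q4 q5-a->q5 q5-b->q5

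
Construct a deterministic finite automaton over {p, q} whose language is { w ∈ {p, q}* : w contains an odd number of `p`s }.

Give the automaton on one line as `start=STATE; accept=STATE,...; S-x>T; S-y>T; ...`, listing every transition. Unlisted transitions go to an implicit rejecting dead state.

start=s0; accept=s1; s0-p>s1; s0-q>s0; s1-p>s0; s1-q>s1

The only thing that matters is how many `p`s have appeared, reduced mod 2. Use one state per residue: s0 for 0, …, s1 for 1. Reading `p` moves to the next residue; anything else stays put. s1 is accepting.
2 states suffice.
        p   q  
>  s0   s1  s0 
 * s1   s0  s1 
(> = start, * = accepting)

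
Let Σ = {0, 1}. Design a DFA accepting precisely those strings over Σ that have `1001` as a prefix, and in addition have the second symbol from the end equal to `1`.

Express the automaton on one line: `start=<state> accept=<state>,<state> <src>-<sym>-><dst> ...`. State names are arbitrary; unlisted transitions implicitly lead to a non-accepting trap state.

Run two small machines in parallel and take their product. The first has 6 states tracking whether the input so far still matches the prefix `1001`; the second has 7 states tracking the last 2 symbols read. A product state is a pair (one from each), accepting exactly when both do. Equivalent product states are then merged.
A 9-state machine:
        0   1  
>  s0   s1  s2 
   s1   s1  s1 
   s2   s3  s1 
   s3   s4  s1 
   s4   s1  s5 
   s5   s6  s7 
 * s6   s8  s5 
 * s7   s6  s7 
   s8   s8  s5 
(> = start, * = accepting)

start=s0 accept=s6,s7 s0-0->s1 s0-1->s2 s1-0->s1 s1-1->s1 s2-0->s3 s2-1->s1 s3-0->s4 s3-1->s1 s4-0->s1 s4-1->s5 s5-0->s6 s5-1->s7 s6-0->s8 s6-1->s5 s7-0->s6 s7-1->s7 s8-0->s8 s8-1->s5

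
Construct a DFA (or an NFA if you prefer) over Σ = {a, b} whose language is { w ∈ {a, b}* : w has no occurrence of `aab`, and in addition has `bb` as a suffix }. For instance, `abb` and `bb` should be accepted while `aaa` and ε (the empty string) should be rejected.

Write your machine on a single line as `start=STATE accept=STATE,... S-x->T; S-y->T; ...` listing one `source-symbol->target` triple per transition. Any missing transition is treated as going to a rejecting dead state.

Handle the two conditions separately and then intersect. One (4 states) tracks partial matches of the forbidden pattern `aab`; the other (3 states) tracks how much of the suffix `bb` has currently been matched. Each combined state is a pair, one component from each; accept when both components accept. After merging equivalent states the machine shrinks.
5 states suffice.
        a   b  
>  q0   q1  q2 
   q1   q3  q2 
   q2   q1  q4 
   q3   q3  q3 
 * q4   q1  q4 
(> = start, * = accepting)

start=q0; accept=q4; q0-a->q1; q0-b->q2; q1-a->q3; q1-b->q2; q2-a->q1; q2-b->q4; q3-a->q3; q3-b->q3; q4-a->q1; q4-b->q4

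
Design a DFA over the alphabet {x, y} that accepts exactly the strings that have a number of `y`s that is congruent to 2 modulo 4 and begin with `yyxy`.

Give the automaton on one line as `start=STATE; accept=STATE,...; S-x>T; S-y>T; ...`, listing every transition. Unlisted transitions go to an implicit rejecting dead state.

start=S0; accept=S8; S0-x>S1; S0-y>S2; S1-x>S1; S1-y>S1; S2-x>S1; S2-y>S3; S3-x>S4; S3-y>S1; S4-x>S1; S4-y>S5; S5-x>S5; S5-y>S6; S6-x>S6; S6-y>S7; S7-x>S7; S7-y>S8; S8-x>S8; S8-y>S5

Handle the two conditions separately and then intersect. The first has 4 states tracking the count of `y`s modulo 4; the second has 6 states tracking whether the input so far still matches the prefix `yyxy`. A product state is a pair (one from each), accepting exactly when both do. Minimizing collapses redundant product states.
        x   y  
>  S0   S1  S2 
   S1   S1  S1 
   S2   S1  S3 
   S3   S4  S1 
   S4   S1  S5 
   S5   S5  S6 
   S6   S6  S7 
   S7   S7  S8 
 * S8   S8  S5 
(> = start, * = accepting)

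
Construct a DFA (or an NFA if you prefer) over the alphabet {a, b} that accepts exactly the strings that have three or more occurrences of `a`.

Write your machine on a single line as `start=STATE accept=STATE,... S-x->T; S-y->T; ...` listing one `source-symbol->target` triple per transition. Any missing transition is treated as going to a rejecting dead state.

Only the number of `a`s matters, and only up to 4. Make a chain s0 → s1 → s2 → s3 → s4 advanced by each `a` (with s4 absorbing); every other symbol self-loops. The accepting set is {s3, s4}.
        a   b  
>  s0   s1  s0 
   s1   s2  s1 
   s2   s3  s2 
 * s3   s4  s3 
 * s4   s4  s4 
(> = start, * = accepting)

start=s0; accept=s3,s4; s0-a->s1; s0-b->s0; s1-a->s2; s1-b->s1; s2-a->s3; s2-b->s2; s3-a->s4; s3-b->s3; s4-a->s4; s4-b->s4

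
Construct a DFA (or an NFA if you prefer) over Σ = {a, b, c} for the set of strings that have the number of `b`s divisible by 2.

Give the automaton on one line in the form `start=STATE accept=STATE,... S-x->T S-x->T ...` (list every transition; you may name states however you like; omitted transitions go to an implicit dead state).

start=q0 accept=q0 q0-a->q0 q0-b->q1 q0-c->q0 q1-a->q1 q1-b->q0 q1-c->q1

The only thing that matters is how many `b`s have appeared, reduced mod 2. Use one state per residue: q0 for 0, …, q1 for 1. Reading `b` moves to the next residue; anything else stays put. q0 is accepting.
2 states suffice.
        a   b   c  
>* q0   q0  q1  q0 
   q1   q1  q0  q1 
(> = start, * = accepting)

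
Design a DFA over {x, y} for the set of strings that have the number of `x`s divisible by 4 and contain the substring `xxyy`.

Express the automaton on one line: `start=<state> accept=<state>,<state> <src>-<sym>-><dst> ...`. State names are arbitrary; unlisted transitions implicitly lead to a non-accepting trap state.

start=A accept=S A-x->B A-y->A B-x->C B-y->D C-x->E C-y->F D-x->G D-y->D E-x->H E-y->I F-x->J F-y->K G-x->E G-y->L H-x->M H-y->N I-x->O I-y->P J-x->H J-y->Q K-x->P K-y->K L-x->J L-y->L M-x->C M-y->R N-x->B N-y->S O-x->M O-y->A P-x->S P-y->P Q-x->O Q-y->Q R-x->G R-y->T S-x->T S-y->S T-x->K T-y->T

Build one automaton per condition and run them in lockstep. One (4 states) tracks the count of `x`s modulo 4; the other (5 states) tracks whether and how much of `xxyy` has been seen. Each combined state is a pair, one component from each; accept when both components accept.
20 states suffice.
       x  y 
>  A   B  A 
   B   C  D 
   C   E  F 
   D   G  D 
   E   H  I 
   F   J  K 
   G   E  L 
   H   M  N 
   I   O  P 
   J   H  Q 
   K   P  K 
   L   J  L 
   M   C  R 
   N   B  S 
   O   M  A 
   P   S  P 
   Q   O  Q 
   R   G  T 
 * S   T  S 
   T   K  T 
(> = start, * = accepting)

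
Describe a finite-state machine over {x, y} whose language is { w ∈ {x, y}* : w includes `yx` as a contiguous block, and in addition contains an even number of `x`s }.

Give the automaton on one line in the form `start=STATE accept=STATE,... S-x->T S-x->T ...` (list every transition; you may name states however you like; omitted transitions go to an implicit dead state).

start=s0 accept=s5 s0-x->s1 s0-y->s2 s1-x->s0 s1-y->s3 s2-x->s4 s2-y->s2 s3-x->s5 s3-y->s3 s4-x->s5 s4-y->s4 s5-x->s4 s5-y->s5

Build one automaton per condition and run them in lockstep. One (3 states) tracks whether and how much of `yx` has been seen; the other (2 states) tracks the count of `x`s modulo 2. Each combined state is a pair, one component from each; accept when both components accept.
        x   y  
>  s0   s1  s2 
   s1   s0  s3 
   s2   s4  s2 
   s3   s5  s3 
   s4   s5  s4 
 * s5   s4  s5 
(> = start, * = accepting)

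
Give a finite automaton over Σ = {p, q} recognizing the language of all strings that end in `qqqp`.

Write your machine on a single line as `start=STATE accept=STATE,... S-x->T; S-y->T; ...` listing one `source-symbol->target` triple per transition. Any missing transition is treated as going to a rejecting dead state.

start=A; accept=E; A-p->A; A-q->B; B-p->A; B-q->C; C-p->A; C-q->D; D-p->E; D-q->D; E-p->A; E-q->B

Remember how much of `qqqp` the current input suffix matches. State A means no match yet; B means the last symbol is `q`; C means the last 2 symbols are `qq`; D means the last 3 symbols are `qqq`; E means the last 4 symbols are `qqqp`. Only E accepts. On a mismatch, fall back to the longest proper suffix that is still a prefix of `qqqp`.
With 5 states:
       p  q 
>  A   A  B 
   B   A  C 
   C   A  D 
   D   E  D 
 * E   A  B 
(> = start, * = accepting)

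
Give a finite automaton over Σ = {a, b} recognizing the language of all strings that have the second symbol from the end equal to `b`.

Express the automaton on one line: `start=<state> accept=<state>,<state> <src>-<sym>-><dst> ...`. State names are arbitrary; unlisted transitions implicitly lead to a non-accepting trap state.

Because acceptance depends on a position counted from the end, the machine has to buffer the most recent 2 symbols. Make each state the string of the last up-to-2 symbols read; on input `x` shift the window left and append `x`. Accept when the buffered window has length 2 and begins with `b`.
        a   b  
>  q0   q1  q2 
   q1   q3  q4 
   q2   q5  q6 
   q3   q3  q4 
   q4   q5  q6 
 * q5   q3  q4 
 * q6   q5  q6 
(> = start, * = accepting)

start=q0 accept=q5,q6 q0-a->q1 q0-b->q2 q1-a->q3 q1-b->q4 q2-a->q5 q2-b->q6 q3-a->q3 q3-b->q4 q4-a->q5 q4-b->q6 q5-a->q3 q5-b->q4 q6-a->q5 q6-b->q6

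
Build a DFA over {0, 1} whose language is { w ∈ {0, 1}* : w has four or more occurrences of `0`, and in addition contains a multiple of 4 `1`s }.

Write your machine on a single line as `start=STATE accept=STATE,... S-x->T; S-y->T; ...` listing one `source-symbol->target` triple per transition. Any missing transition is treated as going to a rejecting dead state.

start=q0; accept=q10; q0-0->q1; q0-1->q2; q1-0->q3; q1-1->q4; q2-0->q4; q2-1->q5; q3-0->q6; q3-1->q7; q4-0->q7; q4-1->q8; q5-0->q8; q5-1->q9; q6-0->q10; q6-1->q11; q7-0->q11; q7-1->q12; q8-0->q12; q8-1->q13; q9-0->q13; q9-1->q0; q10-0->q10; q10-1->q14; q11-0->q14; q11-1->q15; q12-0->q15; q12-1->q16; q13-0->q16; q13-1->q1; q14-0->q14; q14-1->q17; q15-0->q17; q15-1->q18; q16-0->q18; q16-1->q3; q17-0->q17; q17-1->q19; q18-0->q19; q18-1->q6; q19-0->q19; q19-1->q10

Build one automaton per condition and run them in lockstep. The first has 6 states tracking the count of `0`s, saturating at 5; the second has 4 states tracking the count of `1`s modulo 4. A product state is a pair (one from each), accepting exactly when both do. After merging equivalent states the machine shrinks.
          0    1  
>  q0     q1   q2 
   q1     q3   q4 
   q2     q4   q5 
   q3     q6   q7 
   q4     q7   q8 
   q5     q8   q9 
   q6    q10  q11 
   q7    q11  q12 
   q8    q12  q13 
   q9    q13   q0 
 * q10   q10  q14 
   q11   q14  q15 
   q12   q15  q16 
   q13   q16   q1 
   q14   q14  q17 
   q15   q17  q18 
   q16   q18   q3 
   q17   q17  q19 
   q18   q19   q6 
   q19   q19  q10 
(> = start, * = accepting)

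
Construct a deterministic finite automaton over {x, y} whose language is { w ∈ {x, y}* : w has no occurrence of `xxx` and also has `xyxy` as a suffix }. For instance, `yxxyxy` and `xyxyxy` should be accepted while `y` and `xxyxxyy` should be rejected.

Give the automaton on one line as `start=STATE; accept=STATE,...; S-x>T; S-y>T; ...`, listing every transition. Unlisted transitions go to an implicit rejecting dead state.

Run two small machines in parallel and take their product. The first has 4 states tracking partial matches of the forbidden pattern `xxx`; the second has 5 states tracking how much of the suffix `xyxy` has currently been matched. A product state is a pair (one from each), accepting exactly when both do.
With 11 states:
          x    y  
>  S0     S1   S0 
   S1     S2   S3 
   S2     S4   S3 
   S3     S5   S0 
   S4     S4   S6 
   S5     S2   S7 
   S6     S8   S9 
 * S7     S5   S0 
   S8     S4  S10 
   S9     S4   S9 
   S10    S8   S9 
(> = start, * = accepting)

start=S0; accept=S7; S0-x>S1; S0-y>S0; S1-x>S2; S1-y>S3; S2-x>S4; S2-y>S3; S3-x>S5; S3-y>S0; S4-x>S4; S4-y>S6; S5-x>S2; S5-y>S7; S6-x>S8; S6-y>S9; S7-x>S5; S7-y>S0; S8-x>S4; S8-y>S10; S9-x>S4; S9-y>S9; S10-x>S8; S10-y>S9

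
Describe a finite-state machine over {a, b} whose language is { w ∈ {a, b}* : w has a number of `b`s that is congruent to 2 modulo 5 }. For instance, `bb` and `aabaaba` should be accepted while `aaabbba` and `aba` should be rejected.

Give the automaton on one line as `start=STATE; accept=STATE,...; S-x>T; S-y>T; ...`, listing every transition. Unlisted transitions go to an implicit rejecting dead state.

start=S0; accept=S2; S0-a>S0; S0-b>S1; S1-a>S1; S1-b>S2; S2-a>S2; S2-b>S3; S3-a>S3; S3-b>S4; S4-a>S4; S4-b>S0

The only thing that matters is how many `b`s have appeared, reduced mod 5. Use one state per residue: S0 for 0, …, S4 for 4. Reading `b` moves to the next residue; anything else stays put. S2 is accepting.
A 5-state machine:
        a   b  
>  S0   S0  S1 
   S1   S1  S2 
 * S2   S2  S3 
   S3   S3  S4 
   S4   S4  S0 
(> = start, * = accepting)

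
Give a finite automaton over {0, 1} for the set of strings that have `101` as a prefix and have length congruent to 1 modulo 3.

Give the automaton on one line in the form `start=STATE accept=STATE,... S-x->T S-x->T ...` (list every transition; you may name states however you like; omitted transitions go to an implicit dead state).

start=A accept=F A-0->B A-1->C B-0->B B-1->B C-0->D C-1->B D-0->B D-1->E E-0->F E-1->F F-0->G F-1->G G-0->E G-1->E

Run two small machines in parallel and take their product. The first has 5 states tracking whether the input so far still matches the prefix `101`; the second has 3 states tracking the input length modulo 3. A product state is a pair (one from each), accepting exactly when both do. Minimizing collapses redundant product states.
With 7 states:
       0  1 
>  A   B  C 
   B   B  B 
   C   D  B 
   D   B  E 
   E   F  F 
 * F   G  G 
   G   E  E 
(> = start, * = accepting)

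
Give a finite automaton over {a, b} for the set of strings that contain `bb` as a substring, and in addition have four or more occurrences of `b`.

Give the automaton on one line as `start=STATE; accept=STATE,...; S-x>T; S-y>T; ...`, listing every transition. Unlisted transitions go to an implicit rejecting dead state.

start=q0; accept=q7; q0-a>q0; q0-b>q1; q1-a>q2; q1-b>q3; q2-a>q2; q2-b>q4; q3-a>q3; q3-b>q5; q4-a>q6; q4-b>q5; q5-a>q5; q5-b>q7; q6-a>q6; q6-b>q8; q7-a>q7; q7-b>q7; q8-a>q6; q8-b>q7

Build one automaton per condition and run them in lockstep. One (3 states) tracks whether and how much of `bb` has been seen; the other (6 states) tracks the count of `b`s, saturating at 5. Each combined state is a pair, one component from each; accept when both components accept. Equivalent product states are then merged.
A 9-state machine:
        a   b  
>  q0   q0  q1 
   q1   q2  q3 
   q2   q2  q4 
   q3   q3  q5 
   q4   q6  q5 
   q5   q5  q7 
   q6   q6  q8 
 * q7   q7  q7 
   q8   q6  q7 
(> = start, * = accepting)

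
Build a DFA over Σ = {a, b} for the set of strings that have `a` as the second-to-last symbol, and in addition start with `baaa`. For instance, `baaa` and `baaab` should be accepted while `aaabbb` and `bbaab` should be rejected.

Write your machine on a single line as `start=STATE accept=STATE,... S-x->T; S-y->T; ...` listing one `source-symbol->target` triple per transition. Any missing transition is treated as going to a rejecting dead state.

Run two small machines in parallel and take their product. The first has 7 states tracking the last 2 symbols read; the second has 6 states tracking whether the input so far still matches the prefix `baaa`. A product state is a pair (one from each), accepting exactly when both do. After merging equivalent states the machine shrinks.
        a   b  
>  q0   q1  q2 
   q1   q1  q1 
   q2   q3  q1 
   q3   q4  q1 
   q4   q5  q1 
 * q5   q5  q6 
 * q6   q7  q8 
   q7   q5  q6 
   q8   q7  q8 
(> = start, * = accepting)

start=q0; accept=q5,q6; q0-a->q1; q0-b->q2; q1-a->q1; q1-b->q1; q2-a->q3; q2-b->q1; q3-a->q4; q3-b->q1; q4-a->q5; q4-b->q1; q5-a->q5; q5-b->q6; q6-a->q7; q6-b->q8; q7-a->q5; q7-b->q6; q8-a->q7; q8-b->q8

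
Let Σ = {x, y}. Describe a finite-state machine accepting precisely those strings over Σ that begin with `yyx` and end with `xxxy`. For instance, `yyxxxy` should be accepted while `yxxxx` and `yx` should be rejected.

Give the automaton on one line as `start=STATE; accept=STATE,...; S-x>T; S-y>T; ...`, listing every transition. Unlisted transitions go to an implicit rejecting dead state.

start=A; accept=M; A-x>B; A-y>C; B-x>D; B-y>E; C-x>B; C-y>F; D-x>G; D-y>E; E-x>B; E-y>E; F-x>H; F-y>E; G-x>G; G-y>I; H-x>J; H-y>K; I-x>B; I-y>E; J-x>L; J-y>K; K-x>H; K-y>K; L-x>L; L-y>M; M-x>H; M-y>K

Handle the two conditions separately and then intersect. The first has 5 states tracking whether the input so far still matches the prefix `yyx`; the second has 5 states tracking how much of the suffix `xxxy` has currently been matched. A product state is a pair (one from each), accepting exactly when both do.
       x  y 
>  A   B  C 
   B   D  E 
   C   B  F 
   D   G  E 
   E   B  E 
   F   H  E 
   G   G  I 
   H   J  K 
   I   B  E 
   J   L  K 
   K   H  K 
   L   L  M 
 * M   H  K 
(> = start, * = accepting)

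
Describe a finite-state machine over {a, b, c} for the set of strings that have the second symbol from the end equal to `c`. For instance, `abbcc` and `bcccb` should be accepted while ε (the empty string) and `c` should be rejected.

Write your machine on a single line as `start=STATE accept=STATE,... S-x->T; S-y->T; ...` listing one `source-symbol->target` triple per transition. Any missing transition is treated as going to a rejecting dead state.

Because acceptance depends on a position counted from the end, the machine has to buffer the most recent 2 symbols. Make each state the string of the last up-to-2 symbols read; on input `x` shift the window left and append `x`. Accept when the buffered window has length 2 and begins with `c`.
13 states suffice.
          a    b    c  
>  q0     q1   q2   q3 
   q1     q4   q5   q6 
   q2     q7   q8   q9 
   q3    q10  q11  q12 
   q4     q4   q5   q6 
   q5     q7   q8   q9 
   q6    q10  q11  q12 
   q7     q4   q5   q6 
   q8     q7   q8   q9 
   q9    q10  q11  q12 
 * q10    q4   q5   q6 
 * q11    q7   q8   q9 
 * q12   q10  q11  q12 
(> = start, * = accepting)

start=q0; accept=q10,q11,q12; q0-a->q1; q0-b->q2; q0-c->q3; q1-a->q4; q1-b->q5; q1-c->q6; q2-a->q7; q2-b->q8; q2-c->q9; q3-a->q10; q3-b->q11; q3-c->q12; q4-a->q4; q4-b->q5; q4-c->q6; q5-a->q7; q5-b->q8; q5-c->q9; q6-a->q10; q6-b->q11; q6-c->q12; q7-a->q4; q7-b->q5; q7-c->q6; q8-a->q7; q8-b->q8; q8-c->q9; q9-a->q10; q9-b->q11; q9-c->q12; q10-a->q4; q10-b->q5; q10-c->q6; q11-a->q7; q11-b->q8; q11-c->q9; q12-a->q10; q12-b->q11; q12-c->q12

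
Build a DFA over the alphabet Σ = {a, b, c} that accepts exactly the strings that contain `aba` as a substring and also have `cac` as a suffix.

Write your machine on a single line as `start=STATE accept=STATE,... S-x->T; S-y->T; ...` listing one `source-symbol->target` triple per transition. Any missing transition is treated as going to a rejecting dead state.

start=q0; accept=q6; q0-a->q1; q0-b->q0; q0-c->q0; q1-a->q1; q1-b->q2; q1-c->q0; q2-a->q3; q2-b->q0; q2-c->q0; q3-a->q3; q3-b->q3; q3-c->q4; q4-a->q5; q4-b->q3; q4-c->q4; q5-a->q3; q5-b->q3; q5-c->q6; q6-a->q5; q6-b->q3; q6-c->q4

Handle the two conditions separately and then intersect. One (4 states) tracks whether and how much of `aba` has been seen; the other (4 states) tracks how much of the suffix `cac` has currently been matched. Each combined state is a pair, one component from each; accept when both components accept. After merging equivalent states the machine shrinks.
A 7-state machine:
        a   b   c  
>  q0   q1  q0  q0 
   q1   q1  q2  q0 
   q2   q3  q0  q0 
   q3   q3  q3  q4 
   q4   q5  q3  q4 
   q5   q3  q3  q6 
 * q6   q5  q3  q4 
(> = start, * = accepting)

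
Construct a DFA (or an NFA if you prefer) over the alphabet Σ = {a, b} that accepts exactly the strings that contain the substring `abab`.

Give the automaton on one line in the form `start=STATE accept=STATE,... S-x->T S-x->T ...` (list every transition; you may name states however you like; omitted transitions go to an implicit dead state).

start=s0 accept=s4 s0-a->s1 s0-b->s0 s1-a->s1 s1-b->s2 s2-a->s3 s2-b->s0 s3-a->s1 s3-b->s4 s4-a->s4 s4-b->s4

Track how much of `abab` has been matched so far: state s0 is no progress, s4 is the absorbing accept state reached once `abab` has occurred. Intermediate states record partial matches; on a mismatch, fall back to the longest reusable overlap.
5 states suffice.
        a   b  
>  s0   s1  s0 
   s1   s1  s2 
   s2   s3  s0 
   s3   s1  s4 
 * s4   s4  s4 
(> = start, * = accepting)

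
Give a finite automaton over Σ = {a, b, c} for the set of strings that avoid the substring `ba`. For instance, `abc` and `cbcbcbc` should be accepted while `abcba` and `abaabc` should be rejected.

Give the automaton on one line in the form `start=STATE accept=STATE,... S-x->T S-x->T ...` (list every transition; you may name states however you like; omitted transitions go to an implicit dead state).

Track partial matches of the forbidden pattern `ba`. State s2 is a dead state reached once `ba` has occurred; every other state accepts. s0 means no part of `ba` is currently matched.
        a   b   c  
>* s0   s0  s1  s0 
 * s1   s2  s1  s0 
   s2   s2  s2  s2 
(> = start, * = accepting)

start=s0 accept=s0,s1 s0-a->s0 s0-b->s1 s0-c->s0 s1-a->s2 s1-b->s1 s1-c->s0 s2-a->s2 s2-b->s2 s2-c->s2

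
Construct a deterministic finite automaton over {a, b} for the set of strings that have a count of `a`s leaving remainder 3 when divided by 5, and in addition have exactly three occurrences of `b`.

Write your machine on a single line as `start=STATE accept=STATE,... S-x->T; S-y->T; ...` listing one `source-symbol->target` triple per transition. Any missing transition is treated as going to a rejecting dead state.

start=q0; accept=q19; q0-a->q1; q0-b->q2; q1-a->q3; q1-b->q4; q2-a->q4; q2-b->q5; q3-a->q6; q3-b->q7; q4-a->q7; q4-b->q8; q5-a->q8; q5-b->q9; q6-a->q10; q6-b->q11; q7-a->q11; q7-b->q12; q8-a->q12; q8-b->q13; q9-a->q13; q9-b->q14; q10-a->q0; q10-b->q15; q11-a->q15; q11-b->q16; q12-a->q16; q12-b->q17; q13-a->q17; q13-b->q14; q14-a->q14; q14-b->q14; q15-a->q2; q15-b->q18; q16-a->q18; q16-b->q19; q17-a->q19; q17-b->q14; q18-a->q5; q18-b->q20; q19-a->q20; q19-b->q14; q20-a->q9; q20-b->q14

Build one automaton per condition and run them in lockstep. The first has 5 states tracking the count of `a`s modulo 5; the second has 5 states tracking the count of `b`s, saturating at 4. A product state is a pair (one from each), accepting exactly when both do. Equivalent product states are then merged.
21 states suffice.
          a    b  
>  q0     q1   q2 
   q1     q3   q4 
   q2     q4   q5 
   q3     q6   q7 
   q4     q7   q8 
   q5     q8   q9 
   q6    q10  q11 
   q7    q11  q12 
   q8    q12  q13 
   q9    q13  q14 
   q10    q0  q15 
   q11   q15  q16 
   q12   q16  q17 
   q13   q17  q14 
   q14   q14  q14 
   q15    q2  q18 
   q16   q18  q19 
   q17   q19  q14 
   q18    q5  q20 
 * q19   q20  q14 
   q20    q9  q14 
(> = start, * = accepting)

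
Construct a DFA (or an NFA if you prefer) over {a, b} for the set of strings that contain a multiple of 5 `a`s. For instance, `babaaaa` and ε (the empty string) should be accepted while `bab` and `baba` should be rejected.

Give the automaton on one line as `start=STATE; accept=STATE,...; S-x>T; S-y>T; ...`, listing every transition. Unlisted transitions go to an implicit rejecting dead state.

start=s0; accept=s0; s0-a>s1; s0-b>s0; s1-a>s2; s1-b>s1; s2-a>s3; s2-b>s2; s3-a>s4; s3-b>s3; s4-a>s0; s4-b>s4

The only thing that matters is how many `a`s have appeared, reduced mod 5. Use one state per residue: s0 for 0, …, s4 for 4. Reading `a` moves to the next residue; anything else stays put. s0 is accepting.
5 states suffice.
        a   b  
>* s0   s1  s0 
   s1   s2  s1 
   s2   s3  s2 
   s3   s4  s3 
   s4   s0  s4 
(> = start, * = accepting)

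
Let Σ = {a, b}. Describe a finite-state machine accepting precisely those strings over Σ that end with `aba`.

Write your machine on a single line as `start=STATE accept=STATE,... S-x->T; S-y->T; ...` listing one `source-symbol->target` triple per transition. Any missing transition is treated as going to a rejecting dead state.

start=S0; accept=S3; S0-a->S1; S0-b->S0; S1-a->S1; S1-b->S2; S2-a->S3; S2-b->S0; S3-a->S1; S3-b->S2

Remember how much of `aba` the current input suffix matches. State S0 means no match yet; S1 means the last symbol is `a`; S2 means the last 2 symbols are `ab`; S3 means the last 3 symbols are `aba`. Only S3 accepts. On a mismatch, fall back to the longest proper suffix that is still a prefix of `aba`.
With 4 states:
        a   b  
>  S0   S1  S0 
   S1   S1  S2 
   S2   S3  S0 
 * S3   S1  S2 
(> = start, * = accepting)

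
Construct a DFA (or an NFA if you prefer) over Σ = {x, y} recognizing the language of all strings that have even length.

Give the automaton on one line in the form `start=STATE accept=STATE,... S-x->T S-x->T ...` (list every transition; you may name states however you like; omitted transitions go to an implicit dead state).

start=A accept=A A-x->B A-y->B B-x->A B-y->A

Only the length mod 2 matters, so use a 2-cycle: from any state, every input symbol moves to the next state, wrapping B back to A. Mark A accepting.
       x  y 
>* A   B  B 
   B   A  A 
(> = start, * = accepting)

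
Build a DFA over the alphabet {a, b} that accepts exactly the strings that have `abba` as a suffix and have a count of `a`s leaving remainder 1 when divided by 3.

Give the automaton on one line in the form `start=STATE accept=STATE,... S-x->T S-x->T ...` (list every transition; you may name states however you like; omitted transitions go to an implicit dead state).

Run two small machines in parallel and take their product. One (5 states) tracks how much of the suffix `abba` has currently been matched; the other (3 states) tracks the count of `a`s modulo 3. Each combined state is a pair, one component from each; accept when both components accept.
15 states suffice.
          a    b  
>  S0     S1   S0 
   S1     S2   S3 
   S2     S4   S5 
   S3     S2   S6 
   S4     S1   S7 
   S5     S4   S8 
   S6     S9  S10 
   S7     S1  S11 
   S8    S12  S13 
   S9     S4   S5 
   S10    S2  S10 
   S11   S14   S0 
   S12    S1   S7 
   S13    S4  S13 
 * S14    S2   S3 
(> = start, * = accepting)

start=S0 accept=S14 S0-a->S1 S0-b->S0 S1-a->S2 S1-b->S3 S2-a->S4 S2-b->S5 S3-a->S2 S3-b->S6 S4-a->S1 S4-b->S7 S5-a->S4 S5-b->S8 S6-a->S9 S6-b->S10 S7-a->S1 S7-b->S11 S8-a->S12 S8-b->S13 S9-a->S4 S9-b->S5 S10-a->S2 S10-b->S10 S11-a->S14 S11-b->S0 S12-a->S1 S12-b->S7 S13-a->S4 S13-b->S13 S14-a->S2 S14-b->S3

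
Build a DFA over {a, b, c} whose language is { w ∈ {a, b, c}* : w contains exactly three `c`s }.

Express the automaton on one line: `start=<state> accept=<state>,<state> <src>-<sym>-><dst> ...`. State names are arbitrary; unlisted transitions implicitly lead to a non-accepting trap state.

Count `c`s, saturating at 4: states S0 through S3 mean 0 through 3 `c`s seen; S4 means more than 3. Each `c` increments (capped at S4); other symbols loop. Accept from {S3}.
A 5-state machine:
        a   b   c  
>  S0   S0  S0  S1 
   S1   S1  S1  S2 
   S2   S2  S2  S3 
 * S3   S3  S3  S4 
   S4   S4  S4  S4 
(> = start, * = accepting)

start=S0 accept=S3 S0-a->S0 S0-b->S0 S0-c->S1 S1-a->S1 S1-b->S1 S1-c->S2 S2-a->S2 S2-b->S2 S2-c->S3 S3-a->S3 S3-b->S3 S3-c->S4 S4-a->S4 S4-b->S4 S4-c->S4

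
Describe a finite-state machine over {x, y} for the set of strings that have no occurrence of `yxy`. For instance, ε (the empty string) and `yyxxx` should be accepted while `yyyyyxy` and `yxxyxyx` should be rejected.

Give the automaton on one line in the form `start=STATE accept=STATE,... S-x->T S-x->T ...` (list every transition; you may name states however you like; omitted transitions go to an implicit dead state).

start=q0 accept=q0,q1,q2 q0-x->q0 q0-y->q1 q1-x->q2 q1-y->q1 q2-x->q0 q2-y->q3 q3-x->q3 q3-y->q3

This is the complement of 'contains `yxy`'. Use the same substring-matching states — q0 through q3 holding how much of `yxy` has just been matched — but flip the accepting set: everything except the trap q3 accepts.
        x   y  
>* q0   q0  q1 
 * q1   q2  q1 
 * q2   q0  q3 
   q3   q3  q3 
(> = start, * = accepting)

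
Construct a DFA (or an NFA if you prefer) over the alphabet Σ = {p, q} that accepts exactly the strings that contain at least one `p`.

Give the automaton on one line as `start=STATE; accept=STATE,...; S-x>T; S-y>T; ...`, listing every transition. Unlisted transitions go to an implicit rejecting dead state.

start=A; accept=B,C; A-p>B; A-q>A; B-p>C; B-q>B; C-p>C; C-q>C

Only the number of `p`s matters, and only up to 2. Make a chain A → B → C advanced by each `p` (with C absorbing); every other symbol self-loops. The accepting set is {B, C}.
       p  q 
>  A   B  A 
 * B   C  B 
 * C   C  C 
(> = start, * = accepting)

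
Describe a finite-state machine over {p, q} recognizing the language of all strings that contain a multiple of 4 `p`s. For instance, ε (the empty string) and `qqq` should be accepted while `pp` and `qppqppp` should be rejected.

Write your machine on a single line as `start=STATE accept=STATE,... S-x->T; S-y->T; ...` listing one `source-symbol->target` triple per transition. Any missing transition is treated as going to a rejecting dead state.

The only thing that matters is how many `p`s have appeared, reduced mod 4. Use one state per residue: s0 for 0, …, s3 for 3. Reading `p` moves to the next residue; anything else stays put. s0 is accepting.
4 states suffice.
        p   q  
>* s0   s1  s0 
   s1   s2  s1 
   s2   s3  s2 
   s3   s0  s3 
(> = start, * = accepting)

start=s0; accept=s0; s0-p->s1; s0-q->s0; s1-p->s2; s1-q->s1; s2-p->s3; s2-q->s2; s3-p->s0; s3-q->s3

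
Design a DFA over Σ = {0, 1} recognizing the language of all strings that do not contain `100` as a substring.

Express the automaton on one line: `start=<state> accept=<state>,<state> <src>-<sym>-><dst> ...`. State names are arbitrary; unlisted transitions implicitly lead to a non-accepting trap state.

start=s0 accept=s0,s1,s2 s0-0->s0 s0-1->s1 s1-0->s2 s1-1->s1 s2-0->s3 s2-1->s1 s3-0->s3 s3-1->s3

This is the complement of 'contains `100`'. Use the same substring-matching states — s0 through s3 holding how much of `100` has just been matched — but flip the accepting set: everything except the trap s3 accepts.
With 4 states:
        0   1  
>* s0   s0  s1 
 * s1   s2  s1 
 * s2   s3  s1 
   s3   s3  s3 
(> = start, * = accepting)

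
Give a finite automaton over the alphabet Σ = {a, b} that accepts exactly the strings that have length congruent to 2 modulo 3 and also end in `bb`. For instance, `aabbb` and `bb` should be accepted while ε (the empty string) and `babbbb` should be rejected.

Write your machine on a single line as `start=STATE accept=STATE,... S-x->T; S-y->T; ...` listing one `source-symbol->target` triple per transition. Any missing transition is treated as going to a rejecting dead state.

Run two small machines in parallel and take their product. The first has 3 states tracking the input length modulo 3; the second has 3 states tracking how much of the suffix `bb` has currently been matched. A product state is a pair (one from each), accepting exactly when both do. Equivalent product states are then merged.
        a   b  
>  q0   q1  q2 
   q1   q3  q3 
   q2   q3  q4 
   q3   q0  q0 
 * q4   q0  q0 
(> = start, * = accepting)

start=q0; accept=q4; q0-a->q1; q0-b->q2; q1-a->q3; q1-b->q3; q2-a->q3; q2-b->q4; q3-a->q0; q3-b->q0; q4-a->q0; q4-b->q0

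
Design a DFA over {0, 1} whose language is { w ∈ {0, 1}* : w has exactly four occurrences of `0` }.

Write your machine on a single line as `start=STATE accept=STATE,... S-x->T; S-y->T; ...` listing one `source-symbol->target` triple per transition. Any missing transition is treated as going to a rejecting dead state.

start=q0; accept=q4; q0-0->q1; q0-1->q0; q1-0->q2; q1-1->q1; q2-0->q3; q2-1->q2; q3-0->q4; q3-1->q3; q4-0->q5; q4-1->q4; q5-0->q5; q5-1->q5

Only the number of `0`s matters, and only up to 5. Make a chain q0 → q1 → q2 → q3 → q4 → q5 advanced by each `0` (with q5 absorbing); every other symbol self-loops. The accepting set is {q4}.
With 6 states:
        0   1  
>  q0   q1  q0 
   q1   q2  q1 
   q2   q3  q2 
   q3   q4  q3 
 * q4   q5  q4 
   q5   q5  q5 
(> = start, * = accepting)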